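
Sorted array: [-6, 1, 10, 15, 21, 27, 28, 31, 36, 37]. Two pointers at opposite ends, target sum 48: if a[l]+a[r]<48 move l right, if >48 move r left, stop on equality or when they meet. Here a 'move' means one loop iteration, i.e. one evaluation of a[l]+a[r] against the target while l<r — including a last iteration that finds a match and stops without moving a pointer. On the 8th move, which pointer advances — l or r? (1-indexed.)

l=1 r=10: -6+37=31 <48, l++
l=2 r=10: 1+37=38 <48, l++
l=3 r=10: 10+37=47 <48, l++
l=4 r=10: 15+37=52 >48, r--
l=4 r=9: 15+36=51 >48, r--
l=4 r=8: 15+31=46 <48, l++
l=5 r=8: 21+31=52 >48, r--
l=5 r=7: 21+28=49 >48, r--

r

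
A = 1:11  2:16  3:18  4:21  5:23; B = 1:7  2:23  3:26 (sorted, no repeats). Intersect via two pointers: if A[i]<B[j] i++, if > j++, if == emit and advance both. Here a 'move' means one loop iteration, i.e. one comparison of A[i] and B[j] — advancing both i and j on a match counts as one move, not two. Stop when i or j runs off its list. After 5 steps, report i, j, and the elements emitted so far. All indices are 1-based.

i=5, j=2, emitted=[]

[i=1,j=1] 11>7 → j++
[i=1,j=2] 11<23 → i++
[i=2,j=2] 16<23 → i++
[i=3,j=2] 18<23 → i++
[i=4,j=2] 21<23 → i++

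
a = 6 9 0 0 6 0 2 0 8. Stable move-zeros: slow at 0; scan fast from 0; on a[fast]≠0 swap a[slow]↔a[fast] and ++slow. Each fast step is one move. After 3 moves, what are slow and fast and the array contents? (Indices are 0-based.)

slow=2, fast=3, a=[6, 9, 0, 0, 6, 0, 2, 0, 8]

slow=0 fast=0: a[fast]=6≠0 swap→a[0]=6, slow++,fast++
slow=1 fast=1: a[fast]=9≠0 swap→a[1]=9, slow++,fast++
slow=2 fast=2: a[fast]=0, fast++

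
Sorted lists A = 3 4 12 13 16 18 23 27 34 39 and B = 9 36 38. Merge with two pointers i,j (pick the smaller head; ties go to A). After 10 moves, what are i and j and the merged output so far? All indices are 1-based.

[i=1,j=1] A[i]=3<=B[j]=9 take 3 → i++
[i=2,j=1] A[i]=4<=B[j]=9 take 4 → i++
[i=3,j=1] A[i]=12>B[j]=9 take 9 → j++
[i=3,j=2] A[i]=12<=B[j]=36 take 12 → i++
[i=4,j=2] A[i]=13<=B[j]=36 take 13 → i++
[i=5,j=2] A[i]=16<=B[j]=36 take 16 → i++
[i=6,j=2] A[i]=18<=B[j]=36 take 18 → i++
[i=7,j=2] A[i]=23<=B[j]=36 take 23 → i++
[i=8,j=2] A[i]=27<=B[j]=36 take 27 → i++
[i=9,j=2] A[i]=34<=B[j]=36 take 34 → i++

i=10, j=2, merged so far=[3, 4, 9, 12, 13, 16, 18, 23, 27, 34]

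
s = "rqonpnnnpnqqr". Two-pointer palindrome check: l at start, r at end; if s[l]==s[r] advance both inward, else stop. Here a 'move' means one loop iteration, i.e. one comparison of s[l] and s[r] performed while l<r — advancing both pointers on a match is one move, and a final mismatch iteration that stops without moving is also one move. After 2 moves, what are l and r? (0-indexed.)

l=2, r=10

l=0 r=12: 'r'=='r', l++,r--
l=1 r=11: 'q'=='q', l++,r--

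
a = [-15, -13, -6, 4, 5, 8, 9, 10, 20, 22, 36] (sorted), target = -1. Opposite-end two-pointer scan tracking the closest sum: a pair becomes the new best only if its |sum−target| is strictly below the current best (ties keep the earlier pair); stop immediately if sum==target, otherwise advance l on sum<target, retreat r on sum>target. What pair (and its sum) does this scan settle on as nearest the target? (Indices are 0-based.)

l=0 r=10: -15+36=21 d=22 *, r--
l=0 r=9: -15+22=7 d=8 *, r--
l=0 r=8: -15+20=5 d=6 *, r--
l=0 r=7: -15+10=-5 d=4 *, l++
l=1 r=7: -13+10=-3 d=2 *, l++
l=2 r=7: -6+10=4 d=5, r--
l=2 r=6: -6+9=3 d=4, r--
l=2 r=5: -6+8=2 d=3, r--
l=2 r=4: -6+5=-1 d=0 *, stop

pair (-6, 5) with sum -1 (|Δ|=0)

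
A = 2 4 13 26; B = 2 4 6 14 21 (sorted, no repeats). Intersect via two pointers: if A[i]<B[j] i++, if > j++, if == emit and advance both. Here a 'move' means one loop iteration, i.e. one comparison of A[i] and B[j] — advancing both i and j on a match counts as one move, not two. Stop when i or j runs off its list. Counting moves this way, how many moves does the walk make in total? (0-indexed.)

6 moves

i=0 j=0: 2==2 emit, i++,j++
i=1 j=1: 4==4 emit, i++,j++
i=2 j=2: 13>6, j++
i=2 j=3: 13<14, i++
i=3 j=3: 26>14, j++
i=3 j=4: 26>21, j++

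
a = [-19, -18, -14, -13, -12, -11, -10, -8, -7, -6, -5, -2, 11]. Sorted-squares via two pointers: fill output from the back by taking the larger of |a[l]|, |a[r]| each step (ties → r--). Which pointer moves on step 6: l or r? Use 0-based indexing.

r

[0,12] |-19|>|11| out[12]=361 → l++
[1,12] |-18|>|11| out[11]=324 → l++
[2,12] |-14|>|11| out[10]=196 → l++
[3,12] |-13|>|11| out[9]=169 → l++
[4,12] |-12|>|11| out[8]=144 → l++
[5,12] |-11|<=|11| out[7]=121 → r--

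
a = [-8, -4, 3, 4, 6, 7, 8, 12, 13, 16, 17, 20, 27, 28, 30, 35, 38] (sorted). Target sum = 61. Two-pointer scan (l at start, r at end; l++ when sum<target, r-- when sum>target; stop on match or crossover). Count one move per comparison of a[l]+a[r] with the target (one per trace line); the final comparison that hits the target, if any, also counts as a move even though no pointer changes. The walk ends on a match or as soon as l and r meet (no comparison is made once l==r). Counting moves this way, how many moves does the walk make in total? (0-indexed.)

l=0 r=16: -8+38=30 <61, l++
l=1 r=16: -4+38=34 <61, l++
l=2 r=16: 3+38=41 <61, l++
l=3 r=16: 4+38=42 <61, l++
l=4 r=16: 6+38=44 <61, l++
l=5 r=16: 7+38=45 <61, l++
l=6 r=16: 8+38=46 <61, l++
l=7 r=16: 12+38=50 <61, l++
l=8 r=16: 13+38=51 <61, l++
l=9 r=16: 16+38=54 <61, l++
l=10 r=16: 17+38=55 <61, l++
l=11 r=16: 20+38=58 <61, l++
l=12 r=16: 27+38=65 >61, r--
l=12 r=15: 27+35=62 >61, r--
l=12 r=14: 27+30=57 <61, l++
l=13 r=14: 28+30=58 <61, l++

16 moves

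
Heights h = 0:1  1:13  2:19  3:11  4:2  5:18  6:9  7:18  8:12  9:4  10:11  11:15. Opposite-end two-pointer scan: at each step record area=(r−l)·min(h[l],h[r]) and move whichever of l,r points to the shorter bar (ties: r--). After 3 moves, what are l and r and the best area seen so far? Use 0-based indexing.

[0,11] min(1,15)*11=11 best=11 * → l++
[1,11] min(13,15)*10=130 best=130 * → l++
[2,11] min(19,15)*9=135 best=135 * → r--

l=2, r=10, best area=135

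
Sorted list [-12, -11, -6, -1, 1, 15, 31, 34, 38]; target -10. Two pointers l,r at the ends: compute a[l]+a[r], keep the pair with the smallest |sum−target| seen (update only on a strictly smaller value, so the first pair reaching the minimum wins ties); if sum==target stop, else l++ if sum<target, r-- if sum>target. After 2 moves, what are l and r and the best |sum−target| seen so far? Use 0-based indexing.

l=0, r=6, best |Δ|=32

l=0 r=8: -12+38=26 d=36 *, r--
l=0 r=7: -12+34=22 d=32 *, r--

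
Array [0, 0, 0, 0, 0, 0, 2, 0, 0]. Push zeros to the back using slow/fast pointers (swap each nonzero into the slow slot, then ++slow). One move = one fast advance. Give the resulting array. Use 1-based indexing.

(s=1,f=1) a[fast]=0 → fast++
(s=1,f=2) a[fast]=0 → fast++
(s=1,f=3) a[fast]=0 → fast++
(s=1,f=4) a[fast]=0 → fast++
(s=1,f=5) a[fast]=0 → fast++
(s=1,f=6) a[fast]=0 → fast++
(s=1,f=7) a[fast]=2≠0 swap→a[1]=2 → slow++,fast++
(s=2,f=8) a[fast]=0 → fast++
(s=2,f=9) a[fast]=0 → fast++

[2, 0, 0, 0, 0, 0, 0, 0, 0]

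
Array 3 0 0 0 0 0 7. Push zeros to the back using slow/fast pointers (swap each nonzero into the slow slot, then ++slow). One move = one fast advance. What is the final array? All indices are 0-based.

(s=0,f=0) a[fast]=3≠0 swap→a[0]=3 → slow++,fast++
(s=1,f=1) a[fast]=0 → fast++
(s=1,f=2) a[fast]=0 → fast++
(s=1,f=3) a[fast]=0 → fast++
(s=1,f=4) a[fast]=0 → fast++
(s=1,f=5) a[fast]=0 → fast++
(s=1,f=6) a[fast]=7≠0 swap→a[1]=7 → slow++,fast++

[3, 7, 0, 0, 0, 0, 0]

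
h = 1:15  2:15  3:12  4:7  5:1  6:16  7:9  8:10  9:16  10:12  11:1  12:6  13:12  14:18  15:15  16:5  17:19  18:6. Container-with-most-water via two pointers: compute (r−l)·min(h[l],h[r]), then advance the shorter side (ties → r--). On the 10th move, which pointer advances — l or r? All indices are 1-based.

l=1 r=18: min(15,6)*17=102 best=102 *, r--
l=1 r=17: min(15,19)*16=240 best=240 *, l++
l=2 r=17: min(15,19)*15=225 best=240, l++
l=3 r=17: min(12,19)*14=168 best=240, l++
l=4 r=17: min(7,19)*13=91 best=240, l++
l=5 r=17: min(1,19)*12=12 best=240, l++
l=6 r=17: min(16,19)*11=176 best=240, l++
l=7 r=17: min(9,19)*10=90 best=240, l++
l=8 r=17: min(10,19)*9=90 best=240, l++
l=9 r=17: min(16,19)*8=128 best=240, l++

l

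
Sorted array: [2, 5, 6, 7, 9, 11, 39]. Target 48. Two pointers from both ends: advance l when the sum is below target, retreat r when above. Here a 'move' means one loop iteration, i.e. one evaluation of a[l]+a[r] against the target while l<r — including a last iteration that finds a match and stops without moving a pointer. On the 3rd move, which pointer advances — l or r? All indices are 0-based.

[0,6] 2+39=41 <48 → l++
[1,6] 5+39=44 <48 → l++
[2,6] 6+39=45 <48 → l++

l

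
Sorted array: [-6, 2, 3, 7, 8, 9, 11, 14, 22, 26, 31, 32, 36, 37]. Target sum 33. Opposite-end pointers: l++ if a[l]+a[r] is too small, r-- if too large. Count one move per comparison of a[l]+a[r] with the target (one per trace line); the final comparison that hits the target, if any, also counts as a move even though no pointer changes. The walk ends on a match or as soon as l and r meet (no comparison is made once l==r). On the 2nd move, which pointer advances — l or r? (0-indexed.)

l=0 r=13: -6+37=31 <33, l++
l=1 r=13: 2+37=39 >33, r--

r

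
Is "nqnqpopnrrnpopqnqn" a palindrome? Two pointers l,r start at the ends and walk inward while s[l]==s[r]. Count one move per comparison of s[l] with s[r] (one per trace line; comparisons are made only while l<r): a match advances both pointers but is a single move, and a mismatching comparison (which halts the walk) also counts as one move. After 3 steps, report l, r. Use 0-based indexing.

l=0 r=17: 'n'=='n', l++,r--
l=1 r=16: 'q'=='q', l++,r--
l=2 r=15: 'n'=='n', l++,r--

l=3, r=14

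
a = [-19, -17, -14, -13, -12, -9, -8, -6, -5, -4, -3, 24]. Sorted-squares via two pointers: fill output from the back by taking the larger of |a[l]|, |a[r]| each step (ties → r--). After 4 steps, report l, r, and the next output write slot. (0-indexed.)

l=3, r=10, next write slot=7

[0,11] |-19|<=|24| out[11]=576 → r--
[0,10] |-19|>|-3| out[10]=361 → l++
[1,10] |-17|>|-3| out[9]=289 → l++
[2,10] |-14|>|-3| out[8]=196 → l++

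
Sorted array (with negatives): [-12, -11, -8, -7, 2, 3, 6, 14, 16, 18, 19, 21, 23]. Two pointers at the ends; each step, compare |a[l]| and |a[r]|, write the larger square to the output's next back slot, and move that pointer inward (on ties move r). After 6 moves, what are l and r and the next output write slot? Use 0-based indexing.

l=0 r=12: |-12|<=|23| out[12]=529, r--
l=0 r=11: |-12|<=|21| out[11]=441, r--
l=0 r=10: |-12|<=|19| out[10]=361, r--
l=0 r=9: |-12|<=|18| out[9]=324, r--
l=0 r=8: |-12|<=|16| out[8]=256, r--
l=0 r=7: |-12|<=|14| out[7]=196, r--

l=0, r=6, next write slot=6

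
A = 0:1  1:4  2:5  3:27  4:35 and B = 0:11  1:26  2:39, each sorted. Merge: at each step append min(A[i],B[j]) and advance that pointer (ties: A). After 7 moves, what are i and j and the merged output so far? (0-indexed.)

i=0 j=0: A[i]=1<=B[j]=11 take 1, i++
i=1 j=0: A[i]=4<=B[j]=11 take 4, i++
i=2 j=0: A[i]=5<=B[j]=11 take 5, i++
i=3 j=0: A[i]=27>B[j]=11 take 11, j++
i=3 j=1: A[i]=27>B[j]=26 take 26, j++
i=3 j=2: A[i]=27<=B[j]=39 take 27, i++
i=4 j=2: A[i]=35<=B[j]=39 take 35, i++

i=5, j=2, merged so far=[1, 4, 5, 11, 26, 27, 35]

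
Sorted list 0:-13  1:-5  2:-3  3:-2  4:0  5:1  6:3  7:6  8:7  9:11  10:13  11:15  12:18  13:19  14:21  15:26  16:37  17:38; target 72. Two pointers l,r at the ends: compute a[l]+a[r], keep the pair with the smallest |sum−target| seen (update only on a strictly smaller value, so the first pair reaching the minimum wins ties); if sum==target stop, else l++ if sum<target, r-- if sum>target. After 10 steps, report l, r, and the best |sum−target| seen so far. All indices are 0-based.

l=10, r=17, best |Δ|=23

l=0 r=17: -13+38=25 d=47 *, l++
l=1 r=17: -5+38=33 d=39 *, l++
l=2 r=17: -3+38=35 d=37 *, l++
l=3 r=17: -2+38=36 d=36 *, l++
l=4 r=17: 0+38=38 d=34 *, l++
l=5 r=17: 1+38=39 d=33 *, l++
l=6 r=17: 3+38=41 d=31 *, l++
l=7 r=17: 6+38=44 d=28 *, l++
l=8 r=17: 7+38=45 d=27 *, l++
l=9 r=17: 11+38=49 d=23 *, l++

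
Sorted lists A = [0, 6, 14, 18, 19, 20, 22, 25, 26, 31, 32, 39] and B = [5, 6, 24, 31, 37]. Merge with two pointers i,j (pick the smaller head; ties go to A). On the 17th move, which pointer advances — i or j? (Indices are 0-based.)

i=0 j=0: A[i]=0<=B[j]=5 take 0, i++
i=1 j=0: A[i]=6>B[j]=5 take 5, j++
i=1 j=1: A[i]=6<=B[j]=6 take 6, i++
i=2 j=1: A[i]=14>B[j]=6 take 6, j++
i=2 j=2: A[i]=14<=B[j]=24 take 14, i++
i=3 j=2: A[i]=18<=B[j]=24 take 18, i++
i=4 j=2: A[i]=19<=B[j]=24 take 19, i++
i=5 j=2: A[i]=20<=B[j]=24 take 20, i++
i=6 j=2: A[i]=22<=B[j]=24 take 22, i++
i=7 j=2: A[i]=25>B[j]=24 take 24, j++
i=7 j=3: A[i]=25<=B[j]=31 take 25, i++
i=8 j=3: A[i]=26<=B[j]=31 take 26, i++
i=9 j=3: A[i]=31<=B[j]=31 take 31, i++
i=10 j=3: A[i]=32>B[j]=31 take 31, j++
i=10 j=4: A[i]=32<=B[j]=37 take 32, i++
i=11 j=4: A[i]=39>B[j]=37 take 37, j++
i=11 j=5: B done, take A[i]=39, i++

i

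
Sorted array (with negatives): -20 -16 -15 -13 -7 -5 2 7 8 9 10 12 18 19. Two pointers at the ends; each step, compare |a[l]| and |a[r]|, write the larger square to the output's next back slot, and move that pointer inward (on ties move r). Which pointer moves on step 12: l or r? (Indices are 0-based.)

l

[0,13] |-20|>|19| out[13]=400 → l++
[1,13] |-16|<=|19| out[12]=361 → r--
[1,12] |-16|<=|18| out[11]=324 → r--
[1,11] |-16|>|12| out[10]=256 → l++
[2,11] |-15|>|12| out[9]=225 → l++
[3,11] |-13|>|12| out[8]=169 → l++
[4,11] |-7|<=|12| out[7]=144 → r--
[4,10] |-7|<=|10| out[6]=100 → r--
[4,9] |-7|<=|9| out[5]=81 → r--
[4,8] |-7|<=|8| out[4]=64 → r--
[4,7] |-7|<=|7| out[3]=49 → r--
[4,6] |-7|>|2| out[2]=49 → l++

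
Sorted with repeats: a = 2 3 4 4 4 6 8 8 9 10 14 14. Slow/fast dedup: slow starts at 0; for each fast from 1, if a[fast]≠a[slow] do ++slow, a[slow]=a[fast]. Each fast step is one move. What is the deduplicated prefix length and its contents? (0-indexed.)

slow=0 fast=1: a[fast]=3≠a[slow]=2 write a[1]=3, slow++,fast++
slow=1 fast=2: a[fast]=4≠a[slow]=3 write a[2]=4, slow++,fast++
slow=2 fast=3: a[fast]=4=a[slow] dup, fast++
slow=2 fast=4: a[fast]=4=a[slow] dup, fast++
slow=2 fast=5: a[fast]=6≠a[slow]=4 write a[3]=6, slow++,fast++
slow=3 fast=6: a[fast]=8≠a[slow]=6 write a[4]=8, slow++,fast++
slow=4 fast=7: a[fast]=8=a[slow] dup, fast++
slow=4 fast=8: a[fast]=9≠a[slow]=8 write a[5]=9, slow++,fast++
slow=5 fast=9: a[fast]=10≠a[slow]=9 write a[6]=10, slow++,fast++
slow=6 fast=10: a[fast]=14≠a[slow]=10 write a[7]=14, slow++,fast++
slow=7 fast=11: a[fast]=14=a[slow] dup, fast++

length 8; prefix = [2, 3, 4, 6, 8, 9, 10, 14]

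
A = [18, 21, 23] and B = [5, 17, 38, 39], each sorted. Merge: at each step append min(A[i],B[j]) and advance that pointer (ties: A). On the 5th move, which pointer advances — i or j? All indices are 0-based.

i

i=0 j=0: A[i]=18>B[j]=5 take 5, j++
i=0 j=1: A[i]=18>B[j]=17 take 17, j++
i=0 j=2: A[i]=18<=B[j]=38 take 18, i++
i=1 j=2: A[i]=21<=B[j]=38 take 21, i++
i=2 j=2: A[i]=23<=B[j]=38 take 23, i++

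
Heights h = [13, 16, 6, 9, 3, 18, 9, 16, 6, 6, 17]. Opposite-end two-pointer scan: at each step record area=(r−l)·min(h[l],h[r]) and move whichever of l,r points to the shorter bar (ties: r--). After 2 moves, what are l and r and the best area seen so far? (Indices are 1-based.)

l=1 r=11: min(13,17)*10=130 best=130 *, l++
l=2 r=11: min(16,17)*9=144 best=144 *, l++

l=3, r=11, best area=144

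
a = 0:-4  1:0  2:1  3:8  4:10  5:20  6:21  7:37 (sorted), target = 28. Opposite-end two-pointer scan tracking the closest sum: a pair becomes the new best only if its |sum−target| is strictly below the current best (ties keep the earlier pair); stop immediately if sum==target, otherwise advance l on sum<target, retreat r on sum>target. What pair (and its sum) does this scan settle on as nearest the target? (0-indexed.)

pair (8, 20) with sum 28 (|Δ|=0)

l=0 r=7: -4+37=33 d=5 *, r--
l=0 r=6: -4+21=17 d=11, l++
l=1 r=6: 0+21=21 d=7, l++
l=2 r=6: 1+21=22 d=6, l++
l=3 r=6: 8+21=29 d=1 *, r--
l=3 r=5: 8+20=28 d=0 *, stop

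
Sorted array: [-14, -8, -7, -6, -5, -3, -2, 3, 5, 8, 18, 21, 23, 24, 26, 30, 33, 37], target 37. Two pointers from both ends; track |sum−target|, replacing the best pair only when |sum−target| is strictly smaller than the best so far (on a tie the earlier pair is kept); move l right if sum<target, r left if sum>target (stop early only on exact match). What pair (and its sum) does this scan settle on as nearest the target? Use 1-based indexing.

l=1 r=18: -14+37=23 d=14 *, l++
l=2 r=18: -8+37=29 d=8 *, l++
l=3 r=18: -7+37=30 d=7 *, l++
l=4 r=18: -6+37=31 d=6 *, l++
l=5 r=18: -5+37=32 d=5 *, l++
l=6 r=18: -3+37=34 d=3 *, l++
l=7 r=18: -2+37=35 d=2 *, l++
l=8 r=18: 3+37=40 d=3, r--
l=8 r=17: 3+33=36 d=1 *, l++
l=9 r=17: 5+33=38 d=1, r--
l=9 r=16: 5+30=35 d=2, l++
l=10 r=16: 8+30=38 d=1, r--
l=10 r=15: 8+26=34 d=3, l++
l=11 r=15: 18+26=44 d=7, r--
l=11 r=14: 18+24=42 d=5, r--
l=11 r=13: 18+23=41 d=4, r--
l=11 r=12: 18+21=39 d=2, r--

pair (3, 33) with sum 36 (|Δ|=1)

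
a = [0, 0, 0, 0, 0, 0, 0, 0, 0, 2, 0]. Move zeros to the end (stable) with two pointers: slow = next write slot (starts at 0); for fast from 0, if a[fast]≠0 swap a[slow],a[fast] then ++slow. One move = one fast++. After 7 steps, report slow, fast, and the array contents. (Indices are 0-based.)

slow=0, fast=7, a=[0, 0, 0, 0, 0, 0, 0, 0, 0, 2, 0]

(s=0,f=0) a[fast]=0 → fast++
(s=0,f=1) a[fast]=0 → fast++
(s=0,f=2) a[fast]=0 → fast++
(s=0,f=3) a[fast]=0 → fast++
(s=0,f=4) a[fast]=0 → fast++
(s=0,f=5) a[fast]=0 → fast++
(s=0,f=6) a[fast]=0 → fast++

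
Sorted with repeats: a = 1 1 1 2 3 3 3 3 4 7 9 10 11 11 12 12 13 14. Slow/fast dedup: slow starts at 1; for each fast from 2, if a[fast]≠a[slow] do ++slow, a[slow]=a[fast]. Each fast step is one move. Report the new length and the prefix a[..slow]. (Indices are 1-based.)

slow=1 fast=2: a[fast]=1=a[slow] dup, fast++
slow=1 fast=3: a[fast]=1=a[slow] dup, fast++
slow=1 fast=4: a[fast]=2≠a[slow]=1 write a[2]=2, slow++,fast++
slow=2 fast=5: a[fast]=3≠a[slow]=2 write a[3]=3, slow++,fast++
slow=3 fast=6: a[fast]=3=a[slow] dup, fast++
slow=3 fast=7: a[fast]=3=a[slow] dup, fast++
slow=3 fast=8: a[fast]=3=a[slow] dup, fast++
slow=3 fast=9: a[fast]=4≠a[slow]=3 write a[4]=4, slow++,fast++
slow=4 fast=10: a[fast]=7≠a[slow]=4 write a[5]=7, slow++,fast++
slow=5 fast=11: a[fast]=9≠a[slow]=7 write a[6]=9, slow++,fast++
slow=6 fast=12: a[fast]=10≠a[slow]=9 write a[7]=10, slow++,fast++
slow=7 fast=13: a[fast]=11≠a[slow]=10 write a[8]=11, slow++,fast++
slow=8 fast=14: a[fast]=11=a[slow] dup, fast++
slow=8 fast=15: a[fast]=12≠a[slow]=11 write a[9]=12, slow++,fast++
slow=9 fast=16: a[fast]=12=a[slow] dup, fast++
slow=9 fast=17: a[fast]=13≠a[slow]=12 write a[10]=13, slow++,fast++
slow=10 fast=18: a[fast]=14≠a[slow]=13 write a[11]=14, slow++,fast++

length 11; prefix = [1, 2, 3, 4, 7, 9, 10, 11, 12, 13, 14]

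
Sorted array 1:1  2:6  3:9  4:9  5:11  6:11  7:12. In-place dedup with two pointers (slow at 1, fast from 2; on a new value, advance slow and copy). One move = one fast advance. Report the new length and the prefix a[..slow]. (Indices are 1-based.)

slow=1 fast=2: a[fast]=6≠a[slow]=1 write a[2]=6, slow++,fast++
slow=2 fast=3: a[fast]=9≠a[slow]=6 write a[3]=9, slow++,fast++
slow=3 fast=4: a[fast]=9=a[slow] dup, fast++
slow=3 fast=5: a[fast]=11≠a[slow]=9 write a[4]=11, slow++,fast++
slow=4 fast=6: a[fast]=11=a[slow] dup, fast++
slow=4 fast=7: a[fast]=12≠a[slow]=11 write a[5]=12, slow++,fast++

length 5; prefix = [1, 6, 9, 11, 12]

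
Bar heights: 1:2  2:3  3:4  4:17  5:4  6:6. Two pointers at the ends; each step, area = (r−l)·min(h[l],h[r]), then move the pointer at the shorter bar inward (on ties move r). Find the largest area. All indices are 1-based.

max area = 12

l=1 r=6: min(2,6)*5=10 best=10 *, l++
l=2 r=6: min(3,6)*4=12 best=12 *, l++
l=3 r=6: min(4,6)*3=12 best=12, l++
l=4 r=6: min(17,6)*2=12 best=12, r--
l=4 r=5: min(17,4)*1=4 best=12, r--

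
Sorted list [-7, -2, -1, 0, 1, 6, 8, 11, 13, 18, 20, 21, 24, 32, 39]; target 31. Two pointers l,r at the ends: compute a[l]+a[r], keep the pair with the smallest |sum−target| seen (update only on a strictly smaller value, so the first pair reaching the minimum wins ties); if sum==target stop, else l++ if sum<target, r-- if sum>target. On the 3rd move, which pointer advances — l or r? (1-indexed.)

l

l=1 r=15: -7+39=32 d=1 *, r--
l=1 r=14: -7+32=25 d=6, l++
l=2 r=14: -2+32=30 d=1, l++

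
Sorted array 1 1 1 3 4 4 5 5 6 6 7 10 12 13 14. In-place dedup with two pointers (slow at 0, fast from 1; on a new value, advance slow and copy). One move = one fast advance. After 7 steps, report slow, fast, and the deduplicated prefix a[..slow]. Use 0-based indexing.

slow=3, fast=8, prefix=[1, 3, 4, 5]

(s=0,f=1) a[fast]=1=a[slow] dup → fast++
(s=0,f=2) a[fast]=1=a[slow] dup → fast++
(s=0,f=3) a[fast]=3≠a[slow]=1 write a[1]=3 → slow++,fast++
(s=1,f=4) a[fast]=4≠a[slow]=3 write a[2]=4 → slow++,fast++
(s=2,f=5) a[fast]=4=a[slow] dup → fast++
(s=2,f=6) a[fast]=5≠a[slow]=4 write a[3]=5 → slow++,fast++
(s=3,f=7) a[fast]=5=a[slow] dup → fast++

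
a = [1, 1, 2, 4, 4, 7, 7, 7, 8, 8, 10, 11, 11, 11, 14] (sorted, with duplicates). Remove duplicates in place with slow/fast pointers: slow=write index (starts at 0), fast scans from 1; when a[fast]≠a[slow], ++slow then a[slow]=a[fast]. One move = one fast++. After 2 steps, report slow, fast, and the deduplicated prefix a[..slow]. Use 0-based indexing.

(s=0,f=1) a[fast]=1=a[slow] dup → fast++
(s=0,f=2) a[fast]=2≠a[slow]=1 write a[1]=2 → slow++,fast++

slow=1, fast=3, prefix=[1, 2]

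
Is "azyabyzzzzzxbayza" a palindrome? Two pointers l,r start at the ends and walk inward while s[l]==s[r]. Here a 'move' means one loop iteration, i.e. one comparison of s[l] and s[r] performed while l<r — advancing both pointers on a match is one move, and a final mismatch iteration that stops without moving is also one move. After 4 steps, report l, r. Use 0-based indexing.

[0,16] 'a'=='a' → l++,r--
[1,15] 'z'=='z' → l++,r--
[2,14] 'y'=='y' → l++,r--
[3,13] 'a'=='a' → l++,r--

l=4, r=12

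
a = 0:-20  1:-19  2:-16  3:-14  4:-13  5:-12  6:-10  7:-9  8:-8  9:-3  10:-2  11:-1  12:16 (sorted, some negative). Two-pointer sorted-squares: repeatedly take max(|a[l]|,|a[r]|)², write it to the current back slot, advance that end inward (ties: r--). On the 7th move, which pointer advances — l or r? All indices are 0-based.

[0,12] |-20|>|16| out[12]=400 → l++
[1,12] |-19|>|16| out[11]=361 → l++
[2,12] |-16|<=|16| out[10]=256 → r--
[2,11] |-16|>|-1| out[9]=256 → l++
[3,11] |-14|>|-1| out[8]=196 → l++
[4,11] |-13|>|-1| out[7]=169 → l++
[5,11] |-12|>|-1| out[6]=144 → l++

l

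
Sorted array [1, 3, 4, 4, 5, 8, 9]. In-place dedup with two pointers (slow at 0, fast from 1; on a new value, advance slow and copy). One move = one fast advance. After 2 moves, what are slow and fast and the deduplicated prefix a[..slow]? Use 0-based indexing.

slow=0 fast=1: a[fast]=3≠a[slow]=1 write a[1]=3, slow++,fast++
slow=1 fast=2: a[fast]=4≠a[slow]=3 write a[2]=4, slow++,fast++

slow=2, fast=3, prefix=[1, 3, 4]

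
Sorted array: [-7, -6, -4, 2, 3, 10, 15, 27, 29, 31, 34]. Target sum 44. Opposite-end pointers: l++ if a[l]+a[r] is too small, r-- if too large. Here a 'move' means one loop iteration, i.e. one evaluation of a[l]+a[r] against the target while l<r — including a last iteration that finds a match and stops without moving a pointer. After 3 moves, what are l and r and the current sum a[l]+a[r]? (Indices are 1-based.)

[1,11] -7+34=27 <44 → l++
[2,11] -6+34=28 <44 → l++
[3,11] -4+34=30 <44 → l++

l=4, r=11, sum=36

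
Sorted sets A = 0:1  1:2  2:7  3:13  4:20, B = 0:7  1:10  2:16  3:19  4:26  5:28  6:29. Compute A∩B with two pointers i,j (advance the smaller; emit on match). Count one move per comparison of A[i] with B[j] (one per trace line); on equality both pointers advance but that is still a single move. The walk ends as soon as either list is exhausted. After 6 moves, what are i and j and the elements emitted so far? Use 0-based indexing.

i=4, j=3, emitted=[7]

i=0 j=0: 1<7, i++
i=1 j=0: 2<7, i++
i=2 j=0: 7==7 emit, i++,j++
i=3 j=1: 13>10, j++
i=3 j=2: 13<16, i++
i=4 j=2: 20>16, j++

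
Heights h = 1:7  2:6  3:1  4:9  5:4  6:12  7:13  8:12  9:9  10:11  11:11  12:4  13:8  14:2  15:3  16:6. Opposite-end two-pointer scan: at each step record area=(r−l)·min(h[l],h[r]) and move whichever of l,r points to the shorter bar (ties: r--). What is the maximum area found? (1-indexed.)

[1,16] min(7,6)*15=90 best=90 * → r--
[1,15] min(7,3)*14=42 best=90 → r--
[1,14] min(7,2)*13=26 best=90 → r--
[1,13] min(7,8)*12=84 best=90 → l++
[2,13] min(6,8)*11=66 best=90 → l++
[3,13] min(1,8)*10=10 best=90 → l++
[4,13] min(9,8)*9=72 best=90 → r--
[4,12] min(9,4)*8=32 best=90 → r--
[4,11] min(9,11)*7=63 best=90 → l++
[5,11] min(4,11)*6=24 best=90 → l++
[6,11] min(12,11)*5=55 best=90 → r--
[6,10] min(12,11)*4=44 best=90 → r--
[6,9] min(12,9)*3=27 best=90 → r--
[6,8] min(12,12)*2=24 best=90 → r--
[6,7] min(12,13)*1=12 best=90 → l++

max area = 90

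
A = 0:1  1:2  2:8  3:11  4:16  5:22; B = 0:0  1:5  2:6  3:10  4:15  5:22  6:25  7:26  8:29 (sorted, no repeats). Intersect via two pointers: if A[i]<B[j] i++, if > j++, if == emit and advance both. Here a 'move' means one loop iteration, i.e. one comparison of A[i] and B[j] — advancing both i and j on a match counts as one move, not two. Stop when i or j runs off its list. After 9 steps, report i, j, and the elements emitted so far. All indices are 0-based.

i=4, j=5, emitted=[]

i=0 j=0: 1>0, j++
i=0 j=1: 1<5, i++
i=1 j=1: 2<5, i++
i=2 j=1: 8>5, j++
i=2 j=2: 8>6, j++
i=2 j=3: 8<10, i++
i=3 j=3: 11>10, j++
i=3 j=4: 11<15, i++
i=4 j=4: 16>15, j++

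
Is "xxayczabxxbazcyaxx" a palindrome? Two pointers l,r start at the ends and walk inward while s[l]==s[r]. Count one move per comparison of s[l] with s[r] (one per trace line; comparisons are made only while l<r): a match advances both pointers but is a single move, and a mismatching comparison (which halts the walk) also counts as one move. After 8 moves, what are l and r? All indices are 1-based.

l=1 r=18: 'x'=='x', l++,r--
l=2 r=17: 'x'=='x', l++,r--
l=3 r=16: 'a'=='a', l++,r--
l=4 r=15: 'y'=='y', l++,r--
l=5 r=14: 'c'=='c', l++,r--
l=6 r=13: 'z'=='z', l++,r--
l=7 r=12: 'a'=='a', l++,r--
l=8 r=11: 'b'=='b', l++,r--

l=9, r=10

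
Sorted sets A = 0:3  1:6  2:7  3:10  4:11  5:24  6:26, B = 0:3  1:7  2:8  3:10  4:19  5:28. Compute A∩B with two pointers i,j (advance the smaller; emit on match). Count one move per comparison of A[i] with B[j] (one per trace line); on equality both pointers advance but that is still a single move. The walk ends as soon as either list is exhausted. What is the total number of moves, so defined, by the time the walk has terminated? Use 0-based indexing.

9 moves

[i=0,j=0] 3==3 emit → i++,j++
[i=1,j=1] 6<7 → i++
[i=2,j=1] 7==7 emit → i++,j++
[i=3,j=2] 10>8 → j++
[i=3,j=3] 10==10 emit → i++,j++
[i=4,j=4] 11<19 → i++
[i=5,j=4] 24>19 → j++
[i=5,j=5] 24<28 → i++
[i=6,j=5] 26<28 → i++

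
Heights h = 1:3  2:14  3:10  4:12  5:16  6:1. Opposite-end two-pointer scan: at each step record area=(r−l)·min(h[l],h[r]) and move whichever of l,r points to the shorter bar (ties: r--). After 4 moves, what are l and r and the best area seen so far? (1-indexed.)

l=4, r=5, best area=42

l=1 r=6: min(3,1)*5=5 best=5 *, r--
l=1 r=5: min(3,16)*4=12 best=12 *, l++
l=2 r=5: min(14,16)*3=42 best=42 *, l++
l=3 r=5: min(10,16)*2=20 best=42, l++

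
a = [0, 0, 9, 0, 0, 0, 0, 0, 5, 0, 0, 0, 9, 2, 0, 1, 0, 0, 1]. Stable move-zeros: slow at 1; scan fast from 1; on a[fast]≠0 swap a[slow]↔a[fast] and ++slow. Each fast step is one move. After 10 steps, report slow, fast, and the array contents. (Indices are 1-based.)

slow=3, fast=11, a=[9, 5, 0, 0, 0, 0, 0, 0, 0, 0, 0, 0, 9, 2, 0, 1, 0, 0, 1]

slow=1 fast=1: a[fast]=0, fast++
slow=1 fast=2: a[fast]=0, fast++
slow=1 fast=3: a[fast]=9≠0 swap→a[1]=9, slow++,fast++
slow=2 fast=4: a[fast]=0, fast++
slow=2 fast=5: a[fast]=0, fast++
slow=2 fast=6: a[fast]=0, fast++
slow=2 fast=7: a[fast]=0, fast++
slow=2 fast=8: a[fast]=0, fast++
slow=2 fast=9: a[fast]=5≠0 swap→a[2]=5, slow++,fast++
slow=3 fast=10: a[fast]=0, fast++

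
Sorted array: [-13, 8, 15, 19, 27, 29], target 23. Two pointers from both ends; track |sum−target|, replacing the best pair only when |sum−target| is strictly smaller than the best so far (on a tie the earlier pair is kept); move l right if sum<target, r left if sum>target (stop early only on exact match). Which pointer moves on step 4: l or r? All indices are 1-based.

r

[1,6] -13+29=16 d=7 * → l++
[2,6] 8+29=37 d=14 → r--
[2,5] 8+27=35 d=12 → r--
[2,4] 8+19=27 d=4 * → r--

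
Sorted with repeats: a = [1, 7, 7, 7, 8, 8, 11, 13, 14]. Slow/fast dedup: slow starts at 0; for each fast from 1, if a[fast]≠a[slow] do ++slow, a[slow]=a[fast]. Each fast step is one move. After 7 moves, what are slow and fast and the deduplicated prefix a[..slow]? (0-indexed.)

slow=0 fast=1: a[fast]=7≠a[slow]=1 write a[1]=7, slow++,fast++
slow=1 fast=2: a[fast]=7=a[slow] dup, fast++
slow=1 fast=3: a[fast]=7=a[slow] dup, fast++
slow=1 fast=4: a[fast]=8≠a[slow]=7 write a[2]=8, slow++,fast++
slow=2 fast=5: a[fast]=8=a[slow] dup, fast++
slow=2 fast=6: a[fast]=11≠a[slow]=8 write a[3]=11, slow++,fast++
slow=3 fast=7: a[fast]=13≠a[slow]=11 write a[4]=13, slow++,fast++

slow=4, fast=8, prefix=[1, 7, 8, 11, 13]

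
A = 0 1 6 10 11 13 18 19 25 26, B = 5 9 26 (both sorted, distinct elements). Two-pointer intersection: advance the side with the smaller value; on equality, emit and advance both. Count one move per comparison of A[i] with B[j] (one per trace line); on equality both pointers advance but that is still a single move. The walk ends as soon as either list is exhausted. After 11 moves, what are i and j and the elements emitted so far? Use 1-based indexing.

i=10, j=3, emitted=[]

i=1 j=1: 0<5, i++
i=2 j=1: 1<5, i++
i=3 j=1: 6>5, j++
i=3 j=2: 6<9, i++
i=4 j=2: 10>9, j++
i=4 j=3: 10<26, i++
i=5 j=3: 11<26, i++
i=6 j=3: 13<26, i++
i=7 j=3: 18<26, i++
i=8 j=3: 19<26, i++
i=9 j=3: 25<26, i++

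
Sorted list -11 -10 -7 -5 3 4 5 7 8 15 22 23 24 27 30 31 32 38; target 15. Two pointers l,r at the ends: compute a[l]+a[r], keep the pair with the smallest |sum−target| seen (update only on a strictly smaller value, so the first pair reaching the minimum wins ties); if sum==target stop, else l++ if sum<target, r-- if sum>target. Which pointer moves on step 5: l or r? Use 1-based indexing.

[1,18] -11+38=27 d=12 * → r--
[1,17] -11+32=21 d=6 * → r--
[1,16] -11+31=20 d=5 * → r--
[1,15] -11+30=19 d=4 * → r--
[1,14] -11+27=16 d=1 * → r--

r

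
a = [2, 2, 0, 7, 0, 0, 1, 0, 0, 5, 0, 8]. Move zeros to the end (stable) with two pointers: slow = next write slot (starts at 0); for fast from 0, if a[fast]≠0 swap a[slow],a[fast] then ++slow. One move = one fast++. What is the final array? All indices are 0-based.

slow=0 fast=0: a[fast]=2≠0 swap→a[0]=2, slow++,fast++
slow=1 fast=1: a[fast]=2≠0 swap→a[1]=2, slow++,fast++
slow=2 fast=2: a[fast]=0, fast++
slow=2 fast=3: a[fast]=7≠0 swap→a[2]=7, slow++,fast++
slow=3 fast=4: a[fast]=0, fast++
slow=3 fast=5: a[fast]=0, fast++
slow=3 fast=6: a[fast]=1≠0 swap→a[3]=1, slow++,fast++
slow=4 fast=7: a[fast]=0, fast++
slow=4 fast=8: a[fast]=0, fast++
slow=4 fast=9: a[fast]=5≠0 swap→a[4]=5, slow++,fast++
slow=5 fast=10: a[fast]=0, fast++
slow=5 fast=11: a[fast]=8≠0 swap→a[5]=8, slow++,fast++

[2, 2, 7, 1, 5, 8, 0, 0, 0, 0, 0, 0]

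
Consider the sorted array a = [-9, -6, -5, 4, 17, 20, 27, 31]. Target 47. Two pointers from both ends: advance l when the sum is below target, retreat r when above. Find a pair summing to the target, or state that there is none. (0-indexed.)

[0,7] -9+31=22 <47 → l++
[1,7] -6+31=25 <47 → l++
[2,7] -5+31=26 <47 → l++
[3,7] 4+31=35 <47 → l++
[4,7] 17+31=48 >47 → r--
[4,6] 17+27=44 <47 → l++
[5,6] 20+27=47 → found

(20, 27)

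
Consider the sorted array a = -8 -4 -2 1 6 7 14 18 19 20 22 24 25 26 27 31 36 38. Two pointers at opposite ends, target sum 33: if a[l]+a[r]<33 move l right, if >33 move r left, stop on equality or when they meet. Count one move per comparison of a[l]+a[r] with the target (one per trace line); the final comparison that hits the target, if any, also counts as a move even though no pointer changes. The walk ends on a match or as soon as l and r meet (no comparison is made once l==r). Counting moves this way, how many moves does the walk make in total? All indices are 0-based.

l=0 r=17: -8+38=30 <33, l++
l=1 r=17: -4+38=34 >33, r--
l=1 r=16: -4+36=32 <33, l++
l=2 r=16: -2+36=34 >33, r--
l=2 r=15: -2+31=29 <33, l++
l=3 r=15: 1+31=32 <33, l++
l=4 r=15: 6+31=37 >33, r--
l=4 r=14: 6+27=33, found

8 moves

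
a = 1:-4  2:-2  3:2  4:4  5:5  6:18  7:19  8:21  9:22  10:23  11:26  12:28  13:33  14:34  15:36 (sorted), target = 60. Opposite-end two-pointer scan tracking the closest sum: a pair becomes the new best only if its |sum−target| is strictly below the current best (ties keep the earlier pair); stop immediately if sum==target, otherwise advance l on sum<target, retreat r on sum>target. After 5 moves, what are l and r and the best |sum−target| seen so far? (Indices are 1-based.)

l=6, r=15, best |Δ|=19

l=1 r=15: -4+36=32 d=28 *, l++
l=2 r=15: -2+36=34 d=26 *, l++
l=3 r=15: 2+36=38 d=22 *, l++
l=4 r=15: 4+36=40 d=20 *, l++
l=5 r=15: 5+36=41 d=19 *, l++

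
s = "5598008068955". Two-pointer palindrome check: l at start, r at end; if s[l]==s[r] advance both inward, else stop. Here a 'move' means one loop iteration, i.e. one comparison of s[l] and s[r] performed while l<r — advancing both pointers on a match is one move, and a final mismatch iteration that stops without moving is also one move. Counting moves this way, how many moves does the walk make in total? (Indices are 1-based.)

[1,13] '5'=='5' → l++,r--
[2,12] '5'=='5' → l++,r--
[3,11] '9'=='9' → l++,r--
[4,10] '8'=='8' → l++,r--
[5,9] '0'!='6' → stop

5 moves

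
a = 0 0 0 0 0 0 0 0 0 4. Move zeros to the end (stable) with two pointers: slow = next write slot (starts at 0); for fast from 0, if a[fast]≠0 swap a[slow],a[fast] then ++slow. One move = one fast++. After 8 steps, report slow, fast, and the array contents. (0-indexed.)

slow=0, fast=8, a=[0, 0, 0, 0, 0, 0, 0, 0, 0, 4]

(s=0,f=0) a[fast]=0 → fast++
(s=0,f=1) a[fast]=0 → fast++
(s=0,f=2) a[fast]=0 → fast++
(s=0,f=3) a[fast]=0 → fast++
(s=0,f=4) a[fast]=0 → fast++
(s=0,f=5) a[fast]=0 → fast++
(s=0,f=6) a[fast]=0 → fast++
(s=0,f=7) a[fast]=0 → fast++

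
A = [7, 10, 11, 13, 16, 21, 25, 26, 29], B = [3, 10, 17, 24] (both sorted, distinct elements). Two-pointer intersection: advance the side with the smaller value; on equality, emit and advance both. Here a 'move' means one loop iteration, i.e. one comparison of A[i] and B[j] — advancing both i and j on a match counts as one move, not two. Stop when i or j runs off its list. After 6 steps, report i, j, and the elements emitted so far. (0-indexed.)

i=0 j=0: 7>3, j++
i=0 j=1: 7<10, i++
i=1 j=1: 10==10 emit, i++,j++
i=2 j=2: 11<17, i++
i=3 j=2: 13<17, i++
i=4 j=2: 16<17, i++

i=5, j=2, emitted=[10]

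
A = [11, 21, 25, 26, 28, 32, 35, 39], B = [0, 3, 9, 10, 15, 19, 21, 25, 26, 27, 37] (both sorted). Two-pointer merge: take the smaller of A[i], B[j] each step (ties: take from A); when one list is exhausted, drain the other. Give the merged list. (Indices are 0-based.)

i=0 j=0: A[i]=11>B[j]=0 take 0, j++
i=0 j=1: A[i]=11>B[j]=3 take 3, j++
i=0 j=2: A[i]=11>B[j]=9 take 9, j++
i=0 j=3: A[i]=11>B[j]=10 take 10, j++
i=0 j=4: A[i]=11<=B[j]=15 take 11, i++
i=1 j=4: A[i]=21>B[j]=15 take 15, j++
i=1 j=5: A[i]=21>B[j]=19 take 19, j++
i=1 j=6: A[i]=21<=B[j]=21 take 21, i++
i=2 j=6: A[i]=25>B[j]=21 take 21, j++
i=2 j=7: A[i]=25<=B[j]=25 take 25, i++
i=3 j=7: A[i]=26>B[j]=25 take 25, j++
i=3 j=8: A[i]=26<=B[j]=26 take 26, i++
i=4 j=8: A[i]=28>B[j]=26 take 26, j++
i=4 j=9: A[i]=28>B[j]=27 take 27, j++
i=4 j=10: A[i]=28<=B[j]=37 take 28, i++
i=5 j=10: A[i]=32<=B[j]=37 take 32, i++
i=6 j=10: A[i]=35<=B[j]=37 take 35, i++
i=7 j=10: A[i]=39>B[j]=37 take 37, j++
i=7 j=11: B done, take A[i]=39, i++

[0, 3, 9, 10, 11, 15, 19, 21, 21, 25, 25, 26, 26, 27, 28, 32, 35, 37, 39]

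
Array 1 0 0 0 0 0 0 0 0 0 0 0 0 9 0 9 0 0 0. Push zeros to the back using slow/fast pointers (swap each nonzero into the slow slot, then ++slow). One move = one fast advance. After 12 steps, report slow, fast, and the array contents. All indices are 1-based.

slow=2, fast=13, a=[1, 0, 0, 0, 0, 0, 0, 0, 0, 0, 0, 0, 0, 9, 0, 9, 0, 0, 0]

slow=1 fast=1: a[fast]=1≠0 swap→a[1]=1, slow++,fast++
slow=2 fast=2: a[fast]=0, fast++
slow=2 fast=3: a[fast]=0, fast++
slow=2 fast=4: a[fast]=0, fast++
slow=2 fast=5: a[fast]=0, fast++
slow=2 fast=6: a[fast]=0, fast++
slow=2 fast=7: a[fast]=0, fast++
slow=2 fast=8: a[fast]=0, fast++
slow=2 fast=9: a[fast]=0, fast++
slow=2 fast=10: a[fast]=0, fast++
slow=2 fast=11: a[fast]=0, fast++
slow=2 fast=12: a[fast]=0, fast++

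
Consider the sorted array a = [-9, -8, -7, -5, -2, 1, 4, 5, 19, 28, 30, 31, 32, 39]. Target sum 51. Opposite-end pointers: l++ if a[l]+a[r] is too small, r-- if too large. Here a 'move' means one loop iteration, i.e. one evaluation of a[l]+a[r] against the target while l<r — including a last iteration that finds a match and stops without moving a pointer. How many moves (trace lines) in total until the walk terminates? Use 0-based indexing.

l=0 r=13: -9+39=30 <51, l++
l=1 r=13: -8+39=31 <51, l++
l=2 r=13: -7+39=32 <51, l++
l=3 r=13: -5+39=34 <51, l++
l=4 r=13: -2+39=37 <51, l++
l=5 r=13: 1+39=40 <51, l++
l=6 r=13: 4+39=43 <51, l++
l=7 r=13: 5+39=44 <51, l++
l=8 r=13: 19+39=58 >51, r--
l=8 r=12: 19+32=51, found

10 moves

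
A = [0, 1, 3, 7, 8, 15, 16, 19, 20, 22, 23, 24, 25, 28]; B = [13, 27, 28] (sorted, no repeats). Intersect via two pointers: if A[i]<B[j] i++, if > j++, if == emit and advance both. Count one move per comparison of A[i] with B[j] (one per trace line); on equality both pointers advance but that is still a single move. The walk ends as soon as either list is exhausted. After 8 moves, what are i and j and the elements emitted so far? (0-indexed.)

i=7, j=1, emitted=[]

i=0 j=0: 0<13, i++
i=1 j=0: 1<13, i++
i=2 j=0: 3<13, i++
i=3 j=0: 7<13, i++
i=4 j=0: 8<13, i++
i=5 j=0: 15>13, j++
i=5 j=1: 15<27, i++
i=6 j=1: 16<27, i++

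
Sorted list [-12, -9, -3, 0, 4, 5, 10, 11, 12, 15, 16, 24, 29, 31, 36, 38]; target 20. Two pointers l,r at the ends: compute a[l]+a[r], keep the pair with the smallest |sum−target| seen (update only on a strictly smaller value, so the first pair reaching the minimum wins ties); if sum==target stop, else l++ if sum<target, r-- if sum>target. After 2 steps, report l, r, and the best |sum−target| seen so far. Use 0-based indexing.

l=0, r=13, best |Δ|=4

[0,15] -12+38=26 d=6 * → r--
[0,14] -12+36=24 d=4 * → r--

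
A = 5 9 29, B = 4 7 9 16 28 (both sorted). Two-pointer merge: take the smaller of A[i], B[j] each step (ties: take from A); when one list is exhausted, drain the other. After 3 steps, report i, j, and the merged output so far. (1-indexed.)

i=1 j=1: A[i]=5>B[j]=4 take 4, j++
i=1 j=2: A[i]=5<=B[j]=7 take 5, i++
i=2 j=2: A[i]=9>B[j]=7 take 7, j++

i=2, j=3, merged so far=[4, 5, 7]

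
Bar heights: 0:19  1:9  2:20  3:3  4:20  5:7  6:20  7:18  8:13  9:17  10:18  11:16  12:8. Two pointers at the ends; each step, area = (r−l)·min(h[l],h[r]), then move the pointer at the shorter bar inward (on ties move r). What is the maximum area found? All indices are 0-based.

[0,12] min(19,8)*12=96 best=96 * → r--
[0,11] min(19,16)*11=176 best=176 * → r--
[0,10] min(19,18)*10=180 best=180 * → r--
[0,9] min(19,17)*9=153 best=180 → r--
[0,8] min(19,13)*8=104 best=180 → r--
[0,7] min(19,18)*7=126 best=180 → r--
[0,6] min(19,20)*6=114 best=180 → l++
[1,6] min(9,20)*5=45 best=180 → l++
[2,6] min(20,20)*4=80 best=180 → r--
[2,5] min(20,7)*3=21 best=180 → r--
[2,4] min(20,20)*2=40 best=180 → r--
[2,3] min(20,3)*1=3 best=180 → r--

max area = 180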